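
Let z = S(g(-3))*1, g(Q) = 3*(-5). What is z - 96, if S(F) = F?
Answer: -111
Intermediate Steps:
g(Q) = -15
z = -15 (z = -15*1 = -15)
z - 96 = -15 - 96 = -111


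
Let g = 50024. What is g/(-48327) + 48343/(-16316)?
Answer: -3152463745/788503332 ≈ -3.9980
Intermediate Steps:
g/(-48327) + 48343/(-16316) = 50024/(-48327) + 48343/(-16316) = 50024*(-1/48327) + 48343*(-1/16316) = -50024/48327 - 48343/16316 = -3152463745/788503332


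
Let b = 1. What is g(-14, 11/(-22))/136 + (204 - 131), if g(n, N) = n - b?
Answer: 9913/136 ≈ 72.890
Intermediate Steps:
g(n, N) = -1 + n (g(n, N) = n - 1*1 = n - 1 = -1 + n)
g(-14, 11/(-22))/136 + (204 - 131) = (-1 - 14)/136 + (204 - 131) = -15*1/136 + 73 = -15/136 + 73 = 9913/136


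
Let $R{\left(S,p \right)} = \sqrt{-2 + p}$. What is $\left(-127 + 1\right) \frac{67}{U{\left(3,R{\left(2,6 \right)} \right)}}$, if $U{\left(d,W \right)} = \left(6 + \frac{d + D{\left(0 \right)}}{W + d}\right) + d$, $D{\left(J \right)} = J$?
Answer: $- \frac{7035}{8} \approx -879.38$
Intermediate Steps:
$U{\left(d,W \right)} = 6 + d + \frac{d}{W + d}$ ($U{\left(d,W \right)} = \left(6 + \frac{d + 0}{W + d}\right) + d = \left(6 + \frac{d}{W + d}\right) + d = 6 + d + \frac{d}{W + d}$)
$\left(-127 + 1\right) \frac{67}{U{\left(3,R{\left(2,6 \right)} \right)}} = \left(-127 + 1\right) \frac{67}{\frac{1}{\sqrt{-2 + 6} + 3} \left(3^{2} + 6 \sqrt{-2 + 6} + 7 \cdot 3 + \sqrt{-2 + 6} \cdot 3\right)} = - 126 \frac{67}{\frac{1}{\sqrt{4} + 3} \left(9 + 6 \sqrt{4} + 21 + \sqrt{4} \cdot 3\right)} = - 126 \frac{67}{\frac{1}{2 + 3} \left(9 + 6 \cdot 2 + 21 + 2 \cdot 3\right)} = - 126 \frac{67}{\frac{1}{5} \left(9 + 12 + 21 + 6\right)} = - 126 \frac{67}{\frac{1}{5} \cdot 48} = - 126 \frac{67}{\frac{48}{5}} = - 126 \cdot 67 \cdot \frac{5}{48} = \left(-126\right) \frac{335}{48} = - \frac{7035}{8}$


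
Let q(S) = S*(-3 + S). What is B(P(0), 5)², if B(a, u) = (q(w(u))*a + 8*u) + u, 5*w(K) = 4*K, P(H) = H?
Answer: 2025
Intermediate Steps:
w(K) = 4*K/5 (w(K) = (4*K)/5 = 4*K/5)
B(a, u) = 9*u + 4*a*u*(-3 + 4*u/5)/5 (B(a, u) = (((4*u/5)*(-3 + 4*u/5))*a + 8*u) + u = ((4*u*(-3 + 4*u/5)/5)*a + 8*u) + u = (4*a*u*(-3 + 4*u/5)/5 + 8*u) + u = (8*u + 4*a*u*(-3 + 4*u/5)/5) + u = 9*u + 4*a*u*(-3 + 4*u/5)/5)
B(P(0), 5)² = ((1/25)*5*(225 + 4*0*(-15 + 4*5)))² = ((1/25)*5*(225 + 4*0*(-15 + 20)))² = ((1/25)*5*(225 + 4*0*5))² = ((1/25)*5*(225 + 0))² = ((1/25)*5*225)² = 45² = 2025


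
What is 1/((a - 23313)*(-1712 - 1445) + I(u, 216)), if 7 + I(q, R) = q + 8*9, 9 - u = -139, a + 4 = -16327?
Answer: 1/125156321 ≈ 7.9900e-9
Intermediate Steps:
a = -16331 (a = -4 - 16327 = -16331)
u = 148 (u = 9 - 1*(-139) = 9 + 139 = 148)
I(q, R) = 65 + q (I(q, R) = -7 + (q + 8*9) = -7 + (q + 72) = -7 + (72 + q) = 65 + q)
1/((a - 23313)*(-1712 - 1445) + I(u, 216)) = 1/((-16331 - 23313)*(-1712 - 1445) + (65 + 148)) = 1/(-39644*(-3157) + 213) = 1/(125156108 + 213) = 1/125156321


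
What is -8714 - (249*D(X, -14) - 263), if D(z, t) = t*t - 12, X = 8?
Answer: -54267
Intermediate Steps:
D(z, t) = -12 + t² (D(z, t) = t² - 12 = -12 + t²)
-8714 - (249*D(X, -14) - 263) = -8714 - (249*(-12 + (-14)²) - 263) = -8714 - (249*(-12 + 196) - 263) = -8714 - (249*184 - 263) = -8714 - (45816 - 263) = -8714 - 1*45553 = -8714 - 45553 = -54267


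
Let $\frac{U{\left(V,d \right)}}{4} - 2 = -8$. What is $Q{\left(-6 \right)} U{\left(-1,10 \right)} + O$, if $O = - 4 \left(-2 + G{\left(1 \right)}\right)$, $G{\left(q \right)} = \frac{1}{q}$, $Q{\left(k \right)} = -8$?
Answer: $196$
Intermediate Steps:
$U{\left(V,d \right)} = -24$ ($U{\left(V,d \right)} = 8 + 4 \left(-8\right) = 8 - 32 = -24$)
$O = 4$ ($O = - 4 \left(-2 + 1^{-1}\right) = - 4 \left(-2 + 1\right) = \left(-4\right) \left(-1\right) = 4$)
$Q{\left(-6 \right)} U{\left(-1,10 \right)} + O = \left(-8\right) \left(-24\right) + 4 = 192 + 4 = 196$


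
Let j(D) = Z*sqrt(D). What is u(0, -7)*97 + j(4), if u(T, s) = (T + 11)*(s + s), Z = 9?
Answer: -14920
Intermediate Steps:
u(T, s) = 2*s*(11 + T) (u(T, s) = (11 + T)*(2*s) = 2*s*(11 + T))
j(D) = 9*sqrt(D)
u(0, -7)*97 + j(4) = (2*(-7)*(11 + 0))*97 + 9*sqrt(4) = (2*(-7)*11)*97 + 9*2 = -154*97 + 18 = -14938 + 18 = -14920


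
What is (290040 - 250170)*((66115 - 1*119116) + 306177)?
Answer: 10094127120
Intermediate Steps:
(290040 - 250170)*((66115 - 1*119116) + 306177) = 39870*((66115 - 119116) + 306177) = 39870*(-53001 + 306177) = 39870*253176 = 10094127120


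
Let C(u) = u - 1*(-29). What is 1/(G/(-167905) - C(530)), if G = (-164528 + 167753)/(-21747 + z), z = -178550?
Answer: -6726173557/3759931017718 ≈ -0.0017889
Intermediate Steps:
C(u) = 29 + u (C(u) = u + 29 = 29 + u)
G = -3225/200297 (G = (-164528 + 167753)/(-21747 - 178550) = 3225/(-200297) = 3225*(-1/200297) = -3225/200297 ≈ -0.016101)
1/(G/(-167905) - C(530)) = 1/(-3225/200297/(-167905) - (29 + 530)) = 1/(-3225/200297*(-1/167905) - 1*559) = 1/(645/6726173557 - 559) = 1/(-3759931017718/6726173557) = -6726173557/3759931017718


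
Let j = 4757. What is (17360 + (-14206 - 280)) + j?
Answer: 7631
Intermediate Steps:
(17360 + (-14206 - 280)) + j = (17360 + (-14206 - 280)) + 4757 = (17360 - 14486) + 4757 = 2874 + 4757 = 7631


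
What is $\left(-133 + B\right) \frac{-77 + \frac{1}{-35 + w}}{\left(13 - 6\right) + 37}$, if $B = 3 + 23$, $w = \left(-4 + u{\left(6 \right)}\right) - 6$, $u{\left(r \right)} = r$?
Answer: $\frac{80357}{429} \approx 187.31$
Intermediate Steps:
$w = -4$ ($w = \left(-4 + 6\right) - 6 = 2 - 6 = -4$)
$B = 26$
$\left(-133 + B\right) \frac{-77 + \frac{1}{-35 + w}}{\left(13 - 6\right) + 37} = \left(-133 + 26\right) \frac{-77 + \frac{1}{-35 - 4}}{\left(13 - 6\right) + 37} = - 107 \frac{-77 + \frac{1}{-39}}{\left(13 - 6\right) + 37} = - 107 \frac{-77 - \frac{1}{39}}{7 + 37} = - 107 \left(- \frac{3004}{39 \cdot 44}\right) = - 107 \left(\left(- \frac{3004}{39}\right) \frac{1}{44}\right) = \left(-107\right) \left(- \frac{751}{429}\right) = \frac{80357}{429}$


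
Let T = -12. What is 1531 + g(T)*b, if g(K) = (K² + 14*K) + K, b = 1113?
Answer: -38537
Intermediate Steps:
g(K) = K² + 15*K
1531 + g(T)*b = 1531 - 12*(15 - 12)*1113 = 1531 - 12*3*1113 = 1531 - 36*1113 = 1531 - 40068 = -38537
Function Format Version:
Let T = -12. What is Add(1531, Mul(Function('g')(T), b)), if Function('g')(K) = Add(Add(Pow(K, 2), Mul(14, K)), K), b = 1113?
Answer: -38537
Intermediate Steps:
Function('g')(K) = Add(Pow(K, 2), Mul(15, K))
Add(1531, Mul(Function('g')(T), b)) = Add(1531, Mul(Mul(-12, Add(15, -12)), 1113)) = Add(1531, Mul(Mul(-12, 3), 1113)) = Add(1531, Mul(-36, 1113)) = Add(1531, -40068) = -38537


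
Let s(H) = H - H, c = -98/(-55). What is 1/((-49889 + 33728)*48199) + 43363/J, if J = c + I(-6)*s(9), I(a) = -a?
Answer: 1857754269973537/76336515822 ≈ 24336.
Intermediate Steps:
c = 98/55 (c = -98*(-1/55) = 98/55 ≈ 1.7818)
s(H) = 0
J = 98/55 (J = 98/55 - 1*(-6)*0 = 98/55 + 6*0 = 98/55 + 0 = 98/55 ≈ 1.7818)
1/((-49889 + 33728)*48199) + 43363/J = 1/((-49889 + 33728)*48199) + 43363/(98/55) = (1/48199)/(-16161) + 43363*(55/98) = -1/16161*1/48199 + 2384965/98 = -1/778944039 + 2384965/98 = 1857754269973537/76336515822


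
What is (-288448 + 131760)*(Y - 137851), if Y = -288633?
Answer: 66824924992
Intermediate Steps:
(-288448 + 131760)*(Y - 137851) = (-288448 + 131760)*(-288633 - 137851) = -156688*(-426484) = 66824924992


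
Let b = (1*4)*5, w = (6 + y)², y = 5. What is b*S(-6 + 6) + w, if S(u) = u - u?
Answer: 121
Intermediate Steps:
w = 121 (w = (6 + 5)² = 11² = 121)
b = 20 (b = 4*5 = 20)
S(u) = 0
b*S(-6 + 6) + w = 20*0 + 121 = 0 + 121 = 121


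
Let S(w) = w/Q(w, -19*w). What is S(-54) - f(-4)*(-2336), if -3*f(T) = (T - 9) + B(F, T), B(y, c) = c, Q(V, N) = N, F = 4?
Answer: 754525/57 ≈ 13237.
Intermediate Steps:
f(T) = 3 - 2*T/3 (f(T) = -((T - 9) + T)/3 = -((-9 + T) + T)/3 = -(-9 + 2*T)/3 = 3 - 2*T/3)
S(w) = -1/19 (S(w) = w/((-19*w)) = w*(-1/(19*w)) = -1/19)
S(-54) - f(-4)*(-2336) = -1/19 - (3 - ⅔*(-4))*(-2336) = -1/19 - (3 + 8/3)*(-2336) = -1/19 - 17*(-2336)/3 = -1/19 - 1*(-39712/3) = -1/19 + 39712/3 = 754525/57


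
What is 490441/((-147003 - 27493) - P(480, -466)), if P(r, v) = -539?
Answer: -70063/24851 ≈ -2.8193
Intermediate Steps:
490441/((-147003 - 27493) - P(480, -466)) = 490441/((-147003 - 27493) - 1*(-539)) = 490441/(-174496 + 539) = 490441/(-173957) = 490441*(-1/173957) = -70063/24851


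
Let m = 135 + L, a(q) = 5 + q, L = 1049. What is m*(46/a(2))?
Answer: 54464/7 ≈ 7780.6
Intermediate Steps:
m = 1184 (m = 135 + 1049 = 1184)
m*(46/a(2)) = 1184*(46/(5 + 2)) = 1184*(46/7) = 54464/7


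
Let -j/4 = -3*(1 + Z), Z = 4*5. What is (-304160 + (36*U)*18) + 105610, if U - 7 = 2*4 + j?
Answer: -25534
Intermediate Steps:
Z = 20
j = 252 (j = -(-12)*(1 + 20) = -(-12)*21 = -4*(-63) = 252)
U = 267 (U = 7 + (2*4 + 252) = 7 + (8 + 252) = 7 + 260 = 267)
(-304160 + (36*U)*18) + 105610 = (-304160 + (36*267)*18) + 105610 = (-304160 + 9612*18) + 105610 = (-304160 + 173016) + 105610 = -131144 + 105610 = -25534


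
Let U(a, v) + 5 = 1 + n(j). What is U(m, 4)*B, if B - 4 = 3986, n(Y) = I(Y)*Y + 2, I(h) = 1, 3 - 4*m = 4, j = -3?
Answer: -19950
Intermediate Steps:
m = -1/4 (m = 3/4 - 1/4*4 = 3/4 - 1 = -1/4 ≈ -0.25000)
n(Y) = 2 + Y (n(Y) = 1*Y + 2 = Y + 2 = 2 + Y)
U(a, v) = -5 (U(a, v) = -5 + (1 + (2 - 3)) = -5 + (1 - 1) = -5 + 0 = -5)
B = 3990 (B = 4 + 3986 = 3990)
U(m, 4)*B = -5*3990 = -19950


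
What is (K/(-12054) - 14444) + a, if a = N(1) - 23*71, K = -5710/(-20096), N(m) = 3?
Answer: -1946860250663/121118592 ≈ -16074.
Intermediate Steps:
K = 2855/10048 (K = -5710*(-1/20096) = 2855/10048 ≈ 0.28414)
a = -1630 (a = 3 - 23*71 = 3 - 1633 = -1630)
(K/(-12054) - 14444) + a = ((2855/10048)/(-12054) - 14444) - 1630 = ((2855/10048)*(-1/12054) - 14444) - 1630 = (-2855/121118592 - 14444) - 1630 = -1749436945703/121118592 - 1630 = -1946860250663/121118592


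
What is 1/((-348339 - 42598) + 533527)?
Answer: 1/142590 ≈ 7.0131e-6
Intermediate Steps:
1/((-348339 - 42598) + 533527) = 1/(-390937 + 533527) = 1/142590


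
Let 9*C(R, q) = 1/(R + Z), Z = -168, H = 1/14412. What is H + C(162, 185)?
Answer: -2393/129708 ≈ -0.018449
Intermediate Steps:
H = 1/14412 ≈ 6.9387e-5
C(R, q) = 1/(9*(-168 + R)) (C(R, q) = 1/(9*(R - 168)) = 1/(9*(-168 + R)))
H + C(162, 185) = 1/14412 + 1/(9*(-168 + 162)) = 1/14412 + (⅑)/(-6) = 1/14412 + (⅑)*(-⅙) = 1/14412 - 1/54 = -2393/129708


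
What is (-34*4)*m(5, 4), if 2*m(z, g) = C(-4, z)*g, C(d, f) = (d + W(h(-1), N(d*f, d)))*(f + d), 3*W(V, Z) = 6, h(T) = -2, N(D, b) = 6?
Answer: 544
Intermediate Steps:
W(V, Z) = 2 (W(V, Z) = (1/3)*6 = 2)
C(d, f) = (2 + d)*(d + f) (C(d, f) = (d + 2)*(f + d) = (2 + d)*(d + f))
m(z, g) = g*(8 - 2*z)/2 (m(z, g) = (((-4)**2 + 2*(-4) + 2*z - 4*z)*g)/2 = ((16 - 8 + 2*z - 4*z)*g)/2 = ((8 - 2*z)*g)/2 = (g*(8 - 2*z))/2 = g*(8 - 2*z)/2)
(-34*4)*m(5, 4) = (-34*4)*(4*(4 - 1*5)) = -544*(4 - 5) = -544*(-1) = -136*(-4) = 544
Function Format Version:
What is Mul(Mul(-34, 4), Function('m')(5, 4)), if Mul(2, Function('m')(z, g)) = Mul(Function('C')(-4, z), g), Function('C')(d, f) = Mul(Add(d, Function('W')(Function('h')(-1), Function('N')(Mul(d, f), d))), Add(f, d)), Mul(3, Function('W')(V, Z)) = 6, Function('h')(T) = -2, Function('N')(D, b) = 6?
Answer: 544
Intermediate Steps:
Function('W')(V, Z) = 2 (Function('W')(V, Z) = Mul(Rational(1, 3), 6) = 2)
Function('C')(d, f) = Mul(Add(2, d), Add(d, f)) (Function('C')(d, f) = Mul(Add(d, 2), Add(f, d)) = Mul(Add(2, d), Add(d, f)))
Function('m')(z, g) = Mul(Rational(1, 2), g, Add(8, Mul(-2, z))) (Function('m')(z, g) = Mul(Rational(1, 2), Mul(Add(Pow(-4, 2), Mul(2, -4), Mul(2, z), Mul(-4, z)), g)) = Mul(Rational(1, 2), Mul(Add(16, -8, Mul(2, z), Mul(-4, z)), g)) = Mul(Rational(1, 2), Mul(Add(8, Mul(-2, z)), g)) = Mul(Rational(1, 2), Mul(g, Add(8, Mul(-2, z)))) = Mul(Rational(1, 2), g, Add(8, Mul(-2, z))))
Mul(Mul(-34, 4), Function('m')(5, 4)) = Mul(Mul(-34, 4), Mul(4, Add(4, Mul(-1, 5)))) = Mul(-136, Mul(4, Add(4, -5))) = Mul(-136, Mul(4, -1)) = Mul(-136, -4) = 544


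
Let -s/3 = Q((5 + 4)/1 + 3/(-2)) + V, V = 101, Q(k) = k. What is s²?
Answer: 423801/4 ≈ 1.0595e+5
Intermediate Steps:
s = -651/2 (s = -3*(((5 + 4)/1 + 3/(-2)) + 101) = -3*((9*1 + 3*(-½)) + 101) = -3*((9 - 3/2) + 101) = -3*(15/2 + 101) = -3*217/2 = -651/2 ≈ -325.50)
s² = (-651/2)² = 423801/4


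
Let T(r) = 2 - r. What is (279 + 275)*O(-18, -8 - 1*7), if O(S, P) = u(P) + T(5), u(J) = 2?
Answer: -554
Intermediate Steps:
O(S, P) = -1 (O(S, P) = 2 + (2 - 1*5) = 2 + (2 - 5) = 2 - 3 = -1)
(279 + 275)*O(-18, -8 - 1*7) = (279 + 275)*(-1) = 554*(-1) = -554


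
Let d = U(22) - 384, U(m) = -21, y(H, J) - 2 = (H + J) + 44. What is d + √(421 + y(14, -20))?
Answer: -405 + √461 ≈ -383.53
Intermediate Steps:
y(H, J) = 46 + H + J (y(H, J) = 2 + ((H + J) + 44) = 2 + (44 + H + J) = 46 + H + J)
d = -405 (d = -21 - 384 = -405)
d + √(421 + y(14, -20)) = -405 + √(421 + (46 + 14 - 20)) = -405 + √(421 + 40) = -405 + √461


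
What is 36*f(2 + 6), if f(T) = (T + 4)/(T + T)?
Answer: 27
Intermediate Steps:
f(T) = (4 + T)/(2*T) (f(T) = (4 + T)/((2*T)) = (4 + T)*(1/(2*T)) = (4 + T)/(2*T))
36*f(2 + 6) = 36*((4 + (2 + 6))/(2*(2 + 6))) = 36*((1/2)*(4 + 8)/8) = 36*((1/2)*(1/8)*12) = 36*(3/4) = 27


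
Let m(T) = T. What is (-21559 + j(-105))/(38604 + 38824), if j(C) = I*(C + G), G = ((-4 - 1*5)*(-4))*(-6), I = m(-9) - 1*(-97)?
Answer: -49807/77428 ≈ -0.64327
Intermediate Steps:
I = 88 (I = -9 - 1*(-97) = -9 + 97 = 88)
G = -216 (G = ((-4 - 5)*(-4))*(-6) = -9*(-4)*(-6) = 36*(-6) = -216)
j(C) = -19008 + 88*C (j(C) = 88*(C - 216) = 88*(-216 + C) = -19008 + 88*C)
(-21559 + j(-105))/(38604 + 38824) = (-21559 + (-19008 + 88*(-105)))/(38604 + 38824) = (-21559 + (-19008 - 9240))/77428 = (-21559 - 28248)*(1/77428) = -49807*1/77428 = -49807/77428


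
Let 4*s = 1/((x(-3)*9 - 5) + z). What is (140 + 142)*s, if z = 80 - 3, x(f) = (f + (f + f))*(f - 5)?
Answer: 47/480 ≈ 0.097917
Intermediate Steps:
x(f) = 3*f*(-5 + f) (x(f) = (f + 2*f)*(-5 + f) = (3*f)*(-5 + f) = 3*f*(-5 + f))
z = 77
s = 1/2880 (s = 1/(4*(((3*(-3)*(-5 - 3))*9 - 5) + 77)) = 1/(4*(((3*(-3)*(-8))*9 - 5) + 77)) = 1/(4*((72*9 - 5) + 77)) = 1/(4*((648 - 5) + 77)) = 1/(4*(643 + 77)) = (¼)/720 = (¼)*(1/720) = 1/2880 ≈ 0.00034722)
(140 + 142)*s = (140 + 142)*(1/2880) = 282*(1/2880) = 47/480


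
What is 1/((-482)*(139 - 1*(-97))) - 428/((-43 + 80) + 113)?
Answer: -24343003/8531400 ≈ -2.8533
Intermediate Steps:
1/((-482)*(139 - 1*(-97))) - 428/((-43 + 80) + 113) = -1/(482*(139 + 97)) - 428/(37 + 113) = -1/482/236 - 428/150 = -1/482*1/236 - 428*1/150 = -1/113752 - 214/75 = -24343003/8531400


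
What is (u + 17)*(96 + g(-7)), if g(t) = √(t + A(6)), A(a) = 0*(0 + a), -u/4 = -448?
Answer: 173664 + 1809*I*√7 ≈ 1.7366e+5 + 4786.2*I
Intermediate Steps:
u = 1792 (u = -4*(-448) = 1792)
A(a) = 0 (A(a) = 0*a = 0)
g(t) = √t (g(t) = √(t + 0) = √t)
(u + 17)*(96 + g(-7)) = (1792 + 17)*(96 + √(-7)) = 1809*(96 + I*√7) = 173664 + 1809*I*√7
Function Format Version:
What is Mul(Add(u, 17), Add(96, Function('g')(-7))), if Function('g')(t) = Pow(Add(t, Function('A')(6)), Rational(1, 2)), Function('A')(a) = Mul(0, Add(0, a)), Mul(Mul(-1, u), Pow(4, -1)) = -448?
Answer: Add(173664, Mul(1809, I, Pow(7, Rational(1, 2)))) ≈ Add(1.7366e+5, Mul(4786.2, I))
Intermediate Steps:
u = 1792 (u = Mul(-4, -448) = 1792)
Function('A')(a) = 0 (Function('A')(a) = Mul(0, a) = 0)
Function('g')(t) = Pow(t, Rational(1, 2)) (Function('g')(t) = Pow(Add(t, 0), Rational(1, 2)) = Pow(t, Rational(1, 2)))
Mul(Add(u, 17), Add(96, Function('g')(-7))) = Mul(Add(1792, 17), Add(96, Pow(-7, Rational(1, 2)))) = Mul(1809, Add(96, Mul(I, Pow(7, Rational(1, 2))))) = Add(173664, Mul(1809, I, Pow(7, Rational(1, 2))))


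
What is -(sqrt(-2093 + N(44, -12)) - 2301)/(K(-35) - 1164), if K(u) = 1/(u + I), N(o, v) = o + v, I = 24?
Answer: -1947/985 + 33*I*sqrt(229)/12805 ≈ -1.9767 + 0.038999*I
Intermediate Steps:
K(u) = 1/(24 + u) (K(u) = 1/(u + 24) = 1/(24 + u))
-(sqrt(-2093 + N(44, -12)) - 2301)/(K(-35) - 1164) = -(sqrt(-2093 + (44 - 12)) - 2301)/(1/(24 - 35) - 1164) = -(sqrt(-2093 + 32) - 2301)/(1/(-11) - 1164) = -(sqrt(-2061) - 2301)/(-1/11 - 1164) = -(3*I*sqrt(229) - 2301)/(-12805/11) = -(-2301 + 3*I*sqrt(229))*(-11)/12805 = -(1947/985 - 33*I*sqrt(229)/12805) = -1947/985 + 33*I*sqrt(229)/12805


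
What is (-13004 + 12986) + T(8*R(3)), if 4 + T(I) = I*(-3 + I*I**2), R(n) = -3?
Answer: 331826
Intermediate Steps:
T(I) = -4 + I*(-3 + I**3) (T(I) = -4 + I*(-3 + I*I**2) = -4 + I*(-3 + I**3))
(-13004 + 12986) + T(8*R(3)) = (-13004 + 12986) + (-4 + (8*(-3))**4 - 24*(-3)) = -18 + (-4 + (-24)**4 - 3*(-24)) = -18 + (-4 + 331776 + 72) = -18 + 331844 = 331826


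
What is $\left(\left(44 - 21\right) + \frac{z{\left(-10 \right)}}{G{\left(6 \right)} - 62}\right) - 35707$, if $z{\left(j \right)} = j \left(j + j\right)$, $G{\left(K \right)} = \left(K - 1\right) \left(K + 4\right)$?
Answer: $- \frac{107102}{3} \approx -35701.0$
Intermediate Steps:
$G{\left(K \right)} = \left(-1 + K\right) \left(4 + K\right)$
$z{\left(j \right)} = 2 j^{2}$ ($z{\left(j \right)} = j 2 j = 2 j^{2}$)
$\left(\left(44 - 21\right) + \frac{z{\left(-10 \right)}}{G{\left(6 \right)} - 62}\right) - 35707 = \left(\left(44 - 21\right) + \frac{2 \left(-10\right)^{2}}{\left(-4 + 6^{2} + 3 \cdot 6\right) - 62}\right) - 35707 = \left(\left(44 - 21\right) + \frac{2 \cdot 100}{\left(-4 + 36 + 18\right) - 62}\right) - 35707 = \left(23 + \frac{200}{50 - 62}\right) - 35707 = \left(23 + \frac{200}{-12}\right) - 35707 = \left(23 + 200 \left(- \frac{1}{12}\right)\right) - 35707 = \left(23 - \frac{50}{3}\right) - 35707 = \frac{19}{3} - 35707 = - \frac{107102}{3}$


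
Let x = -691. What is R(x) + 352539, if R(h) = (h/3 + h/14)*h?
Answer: 22923815/42 ≈ 5.4581e+5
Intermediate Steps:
R(h) = 17*h²/42 (R(h) = (h*(⅓) + h*(1/14))*h = (h/3 + h/14)*h = (17*h/42)*h = 17*h²/42)
R(x) + 352539 = (17/42)*(-691)² + 352539 = (17/42)*477481 + 352539 = 8117177/42 + 352539 = 22923815/42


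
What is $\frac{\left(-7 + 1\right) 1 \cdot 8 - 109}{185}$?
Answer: $- \frac{157}{185} \approx -0.84865$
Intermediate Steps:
$\frac{\left(-7 + 1\right) 1 \cdot 8 - 109}{185} = \frac{\left(-6\right) 8 - 109}{185} = \frac{-48 - 109}{185} = \frac{1}{185} \left(-157\right) = - \frac{157}{185}$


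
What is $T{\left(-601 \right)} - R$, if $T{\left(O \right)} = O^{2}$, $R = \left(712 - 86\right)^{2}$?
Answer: $-30675$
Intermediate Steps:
$R = 391876$ ($R = 626^{2} = 391876$)
$T{\left(-601 \right)} - R = \left(-601\right)^{2} - 391876 = 361201 - 391876 = -30675$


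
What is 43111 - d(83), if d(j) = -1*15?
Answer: 43126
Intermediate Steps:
d(j) = -15
43111 - d(83) = 43111 - 1*(-15) = 43111 + 15 = 43126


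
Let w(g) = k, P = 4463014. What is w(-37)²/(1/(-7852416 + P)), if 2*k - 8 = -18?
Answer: -84735050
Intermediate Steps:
k = -5 (k = 4 + (½)*(-18) = 4 - 9 = -5)
w(g) = -5
w(-37)²/(1/(-7852416 + P)) = (-5)²/(1/(-7852416 + 4463014)) = 25/(1/(-3389402)) = 25/(-1/3389402) = 25*(-3389402) = -84735050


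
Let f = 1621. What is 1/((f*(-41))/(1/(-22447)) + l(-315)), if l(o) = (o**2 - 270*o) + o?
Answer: 1/1492034027 ≈ 6.7023e-10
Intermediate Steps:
l(o) = o**2 - 269*o
1/((f*(-41))/(1/(-22447)) + l(-315)) = 1/((1621*(-41))/(1/(-22447)) - 315*(-269 - 315)) = 1/(-66461/(-1/22447) - 315*(-584)) = 1/(-66461*(-22447) + 183960) = 1/(1491850067 + 183960) = 1/1492034027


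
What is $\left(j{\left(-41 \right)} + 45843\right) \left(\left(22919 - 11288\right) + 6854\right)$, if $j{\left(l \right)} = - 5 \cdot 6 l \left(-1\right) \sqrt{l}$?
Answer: $847407855 - 22736550 i \sqrt{41} \approx 8.4741 \cdot 10^{8} - 1.4558 \cdot 10^{8} i$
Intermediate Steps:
$j{\left(l \right)} = 30 l^{\frac{3}{2}}$ ($j{\left(l \right)} = - 30 l \left(-1\right) \sqrt{l} = 30 l \sqrt{l} = 30 l^{\frac{3}{2}}$)
$\left(j{\left(-41 \right)} + 45843\right) \left(\left(22919 - 11288\right) + 6854\right) = \left(30 \left(-41\right)^{\frac{3}{2}} + 45843\right) \left(\left(22919 - 11288\right) + 6854\right) = \left(30 \left(- 41 i \sqrt{41}\right) + 45843\right) \left(11631 + 6854\right) = \left(- 1230 i \sqrt{41} + 45843\right) 18485 = \left(45843 - 1230 i \sqrt{41}\right) 18485 = 847407855 - 22736550 i \sqrt{41}$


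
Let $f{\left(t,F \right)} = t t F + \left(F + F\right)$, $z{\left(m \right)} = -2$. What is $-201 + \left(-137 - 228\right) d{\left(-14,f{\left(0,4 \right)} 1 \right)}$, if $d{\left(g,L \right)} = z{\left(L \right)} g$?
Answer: $-10421$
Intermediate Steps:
$f{\left(t,F \right)} = 2 F + F t^{2}$ ($f{\left(t,F \right)} = t^{2} F + 2 F = F t^{2} + 2 F = 2 F + F t^{2}$)
$d{\left(g,L \right)} = - 2 g$
$-201 + \left(-137 - 228\right) d{\left(-14,f{\left(0,4 \right)} 1 \right)} = -201 + \left(-137 - 228\right) \left(\left(-2\right) \left(-14\right)\right) = -201 + \left(-137 - 228\right) 28 = -201 - 10220 = -10421$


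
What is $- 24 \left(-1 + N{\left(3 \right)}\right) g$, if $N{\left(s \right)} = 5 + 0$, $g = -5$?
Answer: $480$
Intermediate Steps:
$N{\left(s \right)} = 5$
$- 24 \left(-1 + N{\left(3 \right)}\right) g = - 24 \left(-1 + 5\right) \left(-5\right) = \left(-24\right) 4 \left(-5\right) = \left(-96\right) \left(-5\right) = 480$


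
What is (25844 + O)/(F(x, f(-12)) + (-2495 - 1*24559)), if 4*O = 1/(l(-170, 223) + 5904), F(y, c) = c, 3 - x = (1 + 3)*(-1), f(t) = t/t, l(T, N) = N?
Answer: -633384753/663014924 ≈ -0.95531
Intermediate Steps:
f(t) = 1
x = 7 (x = 3 - (1 + 3)*(-1) = 3 - 4*(-1) = 3 - 1*(-4) = 3 + 4 = 7)
O = 1/24508 (O = 1/(4*(223 + 5904)) = (1/4)/6127 = (1/4)*(1/6127) = 1/24508 ≈ 4.0803e-5)
(25844 + O)/(F(x, f(-12)) + (-2495 - 1*24559)) = (25844 + 1/24508)/(1 + (-2495 - 1*24559)) = 633384753/(24508*(1 + (-2495 - 24559))) = 633384753/(24508*(1 - 27054)) = (633384753/24508)/(-27053) = (633384753/24508)*(-1/27053) = -633384753/663014924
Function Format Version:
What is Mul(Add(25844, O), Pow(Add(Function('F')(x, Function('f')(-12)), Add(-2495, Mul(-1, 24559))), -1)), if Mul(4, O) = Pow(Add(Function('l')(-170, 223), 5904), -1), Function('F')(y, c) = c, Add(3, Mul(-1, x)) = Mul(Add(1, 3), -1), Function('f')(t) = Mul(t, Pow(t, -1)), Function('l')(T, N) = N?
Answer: Rational(-633384753, 663014924) ≈ -0.95531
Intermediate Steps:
Function('f')(t) = 1
x = 7 (x = Add(3, Mul(-1, Mul(Add(1, 3), -1))) = Add(3, Mul(-1, Mul(4, -1))) = Add(3, Mul(-1, -4)) = Add(3, 4) = 7)
O = Rational(1, 24508) (O = Mul(Rational(1, 4), Pow(Add(223, 5904), -1)) = Mul(Rational(1, 4), Pow(6127, -1)) = Mul(Rational(1, 4), Rational(1, 6127)) = Rational(1, 24508) ≈ 4.0803e-5)
Mul(Add(25844, O), Pow(Add(Function('F')(x, Function('f')(-12)), Add(-2495, Mul(-1, 24559))), -1)) = Mul(Add(25844, Rational(1, 24508)), Pow(Add(1, Add(-2495, Mul(-1, 24559))), -1)) = Mul(Rational(633384753, 24508), Pow(Add(1, Add(-2495, -24559)), -1)) = Mul(Rational(633384753, 24508), Pow(Add(1, -27054), -1)) = Mul(Rational(633384753, 24508), Pow(-27053, -1)) = Mul(Rational(633384753, 24508), Rational(-1, 27053)) = Rational(-633384753, 663014924)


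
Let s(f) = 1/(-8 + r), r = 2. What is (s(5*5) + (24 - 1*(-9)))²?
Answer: 38809/36 ≈ 1078.0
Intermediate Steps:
s(f) = -⅙ (s(f) = 1/(-8 + 2) = 1/(-6) = -⅙)
(s(5*5) + (24 - 1*(-9)))² = (-⅙ + (24 - 1*(-9)))² = (-⅙ + (24 + 9))² = (-⅙ + 33)² = (197/6)² = 38809/36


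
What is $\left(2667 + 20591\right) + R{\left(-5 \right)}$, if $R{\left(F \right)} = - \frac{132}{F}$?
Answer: $\frac{116422}{5} \approx 23284.0$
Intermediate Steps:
$\left(2667 + 20591\right) + R{\left(-5 \right)} = \left(2667 + 20591\right) - \frac{132}{-5} = 23258 - - \frac{132}{5} = 23258 + \frac{132}{5} = \frac{116422}{5}$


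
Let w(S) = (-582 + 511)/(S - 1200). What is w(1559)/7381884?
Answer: -71/2650096356 ≈ -2.6791e-8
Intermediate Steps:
w(S) = -71/(-1200 + S)
w(1559)/7381884 = -71/(-1200 + 1559)/7381884 = -71/359*(1/7381884) = -71*1/359*(1/7381884) = -71/359*1/7381884 = -71/2650096356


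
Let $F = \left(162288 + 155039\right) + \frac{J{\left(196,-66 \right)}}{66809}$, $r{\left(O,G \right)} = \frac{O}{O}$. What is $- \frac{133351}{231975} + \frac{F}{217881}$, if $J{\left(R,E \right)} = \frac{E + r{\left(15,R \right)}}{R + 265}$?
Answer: $\frac{152479715930796259}{172963287177203475} \approx 0.88157$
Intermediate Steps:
$r{\left(O,G \right)} = 1$
$J{\left(R,E \right)} = \frac{1 + E}{265 + R}$ ($J{\left(R,E \right)} = \frac{E + 1}{R + 265} = \frac{1 + E}{265 + R}$)
$F = \frac{9773338089258}{30798949}$ ($F = \left(162288 + 155039\right) + \frac{\frac{1}{265 + 196} \left(1 - 66\right)}{66809} = 317327 + \frac{1}{461} \left(-65\right) \frac{1}{66809} = 317327 - \frac{65}{30798949} = \frac{9773338089258}{30798949} \approx 3.1733 \cdot 10^{5}$)
$- \frac{133351}{231975} + \frac{F}{217881} = - \frac{133351}{231975} + \frac{9773338089258}{30798949 \cdot 217881} = \left(-133351\right) \frac{1}{231975} + \frac{9773338089258}{30798949} \cdot \frac{1}{217881} = - \frac{133351}{231975} + \frac{1085926454362}{745611756341} = \frac{152479715930796259}{172963287177203475}$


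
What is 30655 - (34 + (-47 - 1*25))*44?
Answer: 32327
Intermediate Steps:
30655 - (34 + (-47 - 1*25))*44 = 30655 - (34 + (-47 - 25))*44 = 30655 - (34 - 72)*44 = 30655 - (-38)*44 = 30655 - 1*(-1672) = 30655 + 1672 = 32327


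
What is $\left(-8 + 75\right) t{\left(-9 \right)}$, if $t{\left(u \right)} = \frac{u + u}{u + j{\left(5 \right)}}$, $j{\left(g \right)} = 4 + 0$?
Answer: $\frac{1206}{5} \approx 241.2$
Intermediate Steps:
$j{\left(g \right)} = 4$
$t{\left(u \right)} = \frac{2 u}{4 + u}$ ($t{\left(u \right)} = \frac{u + u}{u + 4} = \frac{2 u}{4 + u}$)
$\left(-8 + 75\right) t{\left(-9 \right)} = \left(-8 + 75\right) 2 \left(-9\right) \frac{1}{4 - 9} = 67 \cdot 2 \left(-9\right) \frac{1}{-5} = 67 \cdot 2 \left(-9\right) \left(- \frac{1}{5}\right) = 67 \cdot \frac{18}{5} = \frac{1206}{5}$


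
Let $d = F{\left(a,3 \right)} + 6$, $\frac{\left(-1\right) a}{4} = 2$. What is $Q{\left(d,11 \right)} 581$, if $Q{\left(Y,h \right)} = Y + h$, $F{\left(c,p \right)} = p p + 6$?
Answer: $18592$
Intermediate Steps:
$a = -8$ ($a = \left(-4\right) 2 = -8$)
$F{\left(c,p \right)} = 6 + p^{2}$ ($F{\left(c,p \right)} = p^{2} + 6 = 6 + p^{2}$)
$d = 21$ ($d = \left(6 + 3^{2}\right) + 6 = \left(6 + 9\right) + 6 = 15 + 6 = 21$)
$Q{\left(d,11 \right)} 581 = \left(21 + 11\right) 581 = 32 \cdot 581 = 18592$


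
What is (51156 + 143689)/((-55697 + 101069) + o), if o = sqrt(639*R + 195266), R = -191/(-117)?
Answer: 38308865140/8919828991 - 194845*sqrt(33176247)/26759486973 ≈ 4.2529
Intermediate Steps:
R = 191/117 (R = -191*(-1/117) = 191/117 ≈ 1.6325)
o = sqrt(33176247)/13 (o = sqrt(639*(191/117) + 195266) = sqrt(13561/13 + 195266) = sqrt(2552019/13) = sqrt(33176247)/13 ≈ 443.07)
(51156 + 143689)/((-55697 + 101069) + o) = (51156 + 143689)/((-55697 + 101069) + sqrt(33176247)/13) = 194845/(45372 + sqrt(33176247)/13)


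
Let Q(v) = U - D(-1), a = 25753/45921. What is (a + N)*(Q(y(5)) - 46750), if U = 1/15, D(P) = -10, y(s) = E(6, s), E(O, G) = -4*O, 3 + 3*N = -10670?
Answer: 114521617697942/688815 ≈ 1.6626e+8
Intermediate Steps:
N = -10673/3 (N = -1 + (⅓)*(-10670) = -1 - 10670/3 = -10673/3 ≈ -3557.7)
y(s) = -24 (y(s) = -4*6 = -24)
U = 1/15 ≈ 0.066667
a = 25753/45921 (a = 25753*(1/45921) = 25753/45921 ≈ 0.56081)
Q(v) = 151/15 (Q(v) = 1/15 - 1*(-10) = 1/15 + 10 = 151/15)
(a + N)*(Q(y(5)) - 46750) = (25753/45921 - 10673/3)*(151/15 - 46750) = -163345858/45921*(-701099/15) = 114521617697942/688815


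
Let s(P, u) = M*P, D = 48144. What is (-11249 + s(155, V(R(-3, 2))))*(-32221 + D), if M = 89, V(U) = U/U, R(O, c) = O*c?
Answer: 40539958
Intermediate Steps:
V(U) = 1
s(P, u) = 89*P
(-11249 + s(155, V(R(-3, 2))))*(-32221 + D) = (-11249 + 89*155)*(-32221 + 48144) = (-11249 + 13795)*15923 = 2546*15923 = 40539958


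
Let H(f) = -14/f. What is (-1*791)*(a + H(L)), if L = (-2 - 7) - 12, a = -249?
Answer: 589295/3 ≈ 1.9643e+5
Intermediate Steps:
L = -21 (L = -9 - 12 = -21)
(-1*791)*(a + H(L)) = (-1*791)*(-249 - 14/(-21)) = -791*(-249 - 14*(-1/21)) = -791*(-249 + ⅔) = -791*(-745/3) = 589295/3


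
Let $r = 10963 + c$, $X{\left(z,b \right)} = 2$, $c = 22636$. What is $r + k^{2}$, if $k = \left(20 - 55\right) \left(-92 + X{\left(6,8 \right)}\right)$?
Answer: $9956099$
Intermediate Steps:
$r = 33599$ ($r = 10963 + 22636 = 33599$)
$k = 3150$ ($k = \left(20 - 55\right) \left(-92 + 2\right) = \left(-35\right) \left(-90\right) = 3150$)
$r + k^{2} = 33599 + 3150^{2} = 33599 + 9922500 = 9956099$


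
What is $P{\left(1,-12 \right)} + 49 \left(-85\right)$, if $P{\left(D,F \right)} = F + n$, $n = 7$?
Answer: $-4170$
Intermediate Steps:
$P{\left(D,F \right)} = 7 + F$ ($P{\left(D,F \right)} = F + 7 = 7 + F$)
$P{\left(1,-12 \right)} + 49 \left(-85\right) = \left(7 - 12\right) + 49 \left(-85\right) = -5 - 4165 = -4170$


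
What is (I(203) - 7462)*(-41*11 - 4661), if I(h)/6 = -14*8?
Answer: 41581008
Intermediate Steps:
I(h) = -672 (I(h) = 6*(-14*8) = 6*(-112) = -672)
(I(203) - 7462)*(-41*11 - 4661) = (-672 - 7462)*(-41*11 - 4661) = -8134*(-451 - 4661) = -8134*(-5112) = 41581008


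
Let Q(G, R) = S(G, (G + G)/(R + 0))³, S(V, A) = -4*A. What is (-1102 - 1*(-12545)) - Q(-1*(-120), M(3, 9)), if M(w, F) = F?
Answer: 33076961/27 ≈ 1.2251e+6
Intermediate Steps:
Q(G, R) = -512*G³/R³ (Q(G, R) = (-4*(G + G)/(R + 0))³ = (-4*2*G/R)³ = (-8*G/R)³ = -512*G³/R³)
(-1102 - 1*(-12545)) - Q(-1*(-120), M(3, 9)) = (-1102 - 1*(-12545)) - (-512)*(-1*(-120))³/9³ = (-1102 + 12545) - (-512)*120³/729 = 11443 - (-512)*1728000/729 = 11443 - 1*(-32768000/27) = 11443 + 32768000/27 = 33076961/27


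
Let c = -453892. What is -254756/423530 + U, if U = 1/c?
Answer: -57816066941/96118439380 ≈ -0.60151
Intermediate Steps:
U = -1/453892 (U = 1/(-453892) = -1/453892 ≈ -2.2032e-6)
-254756/423530 + U = -254756/423530 - 1/453892 = -254756*1/423530 - 1/453892 = -127378/211765 - 1/453892 = -57816066941/96118439380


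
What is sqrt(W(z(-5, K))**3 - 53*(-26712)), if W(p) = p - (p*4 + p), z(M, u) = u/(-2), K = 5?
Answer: 4*sqrt(88546) ≈ 1190.3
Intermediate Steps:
z(M, u) = -u/2 (z(M, u) = u*(-1/2) = -u/2)
W(p) = -4*p (W(p) = p - (4*p + p) = p - 5*p = -4*p)
sqrt(W(z(-5, K))**3 - 53*(-26712)) = sqrt((-(-2)*5)**3 - 53*(-26712)) = sqrt((-4*(-5/2))**3 + 1415736) = sqrt(10**3 + 1415736) = sqrt(1000 + 1415736) = sqrt(1416736) = 4*sqrt(88546)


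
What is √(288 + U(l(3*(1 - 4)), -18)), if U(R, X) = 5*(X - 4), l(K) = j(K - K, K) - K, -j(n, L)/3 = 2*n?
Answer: √178 ≈ 13.342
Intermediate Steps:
j(n, L) = -6*n
l(K) = -K (l(K) = -6*(K - K) - K = -6*0 - K = 0 - K = -K)
U(R, X) = -20 + 5*X (U(R, X) = 5*(-4 + X) = -20 + 5*X)
√(288 + U(l(3*(1 - 4)), -18)) = √(288 + (-20 + 5*(-18))) = √(288 + (-20 - 90)) = √(288 - 110) = √178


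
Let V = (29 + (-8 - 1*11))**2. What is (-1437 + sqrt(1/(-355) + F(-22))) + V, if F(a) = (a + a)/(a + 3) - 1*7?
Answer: -1337 + I*sqrt(213236430)/6745 ≈ -1337.0 + 2.165*I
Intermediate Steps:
V = 100 (V = (29 + (-8 - 11))**2 = (29 - 19)**2 = 10**2 = 100)
F(a) = -7 + 2*a/(3 + a) (F(a) = (2*a)/(3 + a) - 7 = 2*a/(3 + a) - 7 = -7 + 2*a/(3 + a))
(-1437 + sqrt(1/(-355) + F(-22))) + V = (-1437 + sqrt(1/(-355) + (-21 - 5*(-22))/(3 - 22))) + 100 = (-1437 + sqrt(-1/355 + (-21 + 110)/(-19))) + 100 = (-1437 + sqrt(-1/355 - 1/19*89)) + 100 = (-1437 + sqrt(-1/355 - 89/19)) + 100 = (-1437 + sqrt(-31614/6745)) + 100 = (-1437 + I*sqrt(213236430)/6745) + 100 = -1337 + I*sqrt(213236430)/6745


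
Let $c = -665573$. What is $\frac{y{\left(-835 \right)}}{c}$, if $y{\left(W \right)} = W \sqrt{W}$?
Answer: $\frac{835 i \sqrt{835}}{665573} \approx 0.036252 i$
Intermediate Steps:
$y{\left(W \right)} = W^{\frac{3}{2}}$
$\frac{y{\left(-835 \right)}}{c} = \frac{\left(-835\right)^{\frac{3}{2}}}{-665573} = - 835 i \sqrt{835} \left(- \frac{1}{665573}\right) = \frac{835 i \sqrt{835}}{665573}$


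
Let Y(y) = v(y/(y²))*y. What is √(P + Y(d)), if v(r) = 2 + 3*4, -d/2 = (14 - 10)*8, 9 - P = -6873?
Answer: √5986 ≈ 77.369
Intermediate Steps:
P = 6882 (P = 9 - 1*(-6873) = 9 + 6873 = 6882)
d = -64 (d = -2*(14 - 10)*8 = -8*8 = -2*32 = -64)
v(r) = 14 (v(r) = 2 + 12 = 14)
Y(y) = 14*y
√(P + Y(d)) = √(6882 + 14*(-64)) = √(6882 - 896) = √5986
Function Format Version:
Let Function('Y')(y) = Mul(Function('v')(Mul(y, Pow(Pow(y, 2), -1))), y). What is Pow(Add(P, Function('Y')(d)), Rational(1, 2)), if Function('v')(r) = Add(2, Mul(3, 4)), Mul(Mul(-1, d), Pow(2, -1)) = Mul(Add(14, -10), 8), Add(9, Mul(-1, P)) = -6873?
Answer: Pow(5986, Rational(1, 2)) ≈ 77.369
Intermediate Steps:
P = 6882 (P = Add(9, Mul(-1, -6873)) = Add(9, 6873) = 6882)
d = -64 (d = Mul(-2, Mul(Add(14, -10), 8)) = Mul(-2, Mul(4, 8)) = Mul(-2, 32) = -64)
Function('v')(r) = 14 (Function('v')(r) = Add(2, 12) = 14)
Function('Y')(y) = Mul(14, y)
Pow(Add(P, Function('Y')(d)), Rational(1, 2)) = Pow(Add(6882, Mul(14, -64)), Rational(1, 2)) = Pow(Add(6882, -896), Rational(1, 2)) = Pow(5986, Rational(1, 2))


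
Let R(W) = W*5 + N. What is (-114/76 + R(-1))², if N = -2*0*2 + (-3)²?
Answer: 25/4 ≈ 6.2500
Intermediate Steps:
N = 9 (N = 0*2 + 9 = 0 + 9 = 9)
R(W) = 9 + 5*W (R(W) = W*5 + 9 = 5*W + 9 = 9 + 5*W)
(-114/76 + R(-1))² = (-114/76 + (9 + 5*(-1)))² = (-114*1/76 + (9 - 5))² = (-3/2 + 4)² = (5/2)² = 25/4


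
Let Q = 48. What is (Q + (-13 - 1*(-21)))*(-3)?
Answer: -168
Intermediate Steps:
(Q + (-13 - 1*(-21)))*(-3) = (48 + (-13 - 1*(-21)))*(-3) = (48 + (-13 + 21))*(-3) = (48 + 8)*(-3) = 56*(-3) = -168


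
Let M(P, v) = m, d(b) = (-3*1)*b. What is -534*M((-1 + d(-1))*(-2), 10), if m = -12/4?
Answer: 1602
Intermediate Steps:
d(b) = -3*b
m = -3 (m = -12*¼ = -3)
M(P, v) = -3
-534*M((-1 + d(-1))*(-2), 10) = -534*(-3) = 1602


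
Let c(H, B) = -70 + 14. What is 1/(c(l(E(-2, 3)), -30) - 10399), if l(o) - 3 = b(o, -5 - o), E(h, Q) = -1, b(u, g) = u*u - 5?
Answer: -1/10455 ≈ -9.5648e-5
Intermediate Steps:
b(u, g) = -5 + u**2 (b(u, g) = u**2 - 5 = -5 + u**2)
l(o) = -2 + o**2 (l(o) = 3 + (-5 + o**2) = -2 + o**2)
c(H, B) = -56
1/(c(l(E(-2, 3)), -30) - 10399) = 1/(-56 - 10399) = 1/(-10455) = -1/10455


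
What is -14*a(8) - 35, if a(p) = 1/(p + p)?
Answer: -287/8 ≈ -35.875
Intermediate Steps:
a(p) = 1/(2*p)
-14*a(8) - 35 = -7/8 - 35 = -287/8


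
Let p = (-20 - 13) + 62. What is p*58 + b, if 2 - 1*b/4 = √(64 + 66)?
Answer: 1690 - 4*√130 ≈ 1644.4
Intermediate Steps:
p = 29 (p = -33 + 62 = 29)
b = 8 - 4*√130 (b = 8 - 4*√(64 + 66) = 8 - 4*√130 ≈ -37.607)
p*58 + b = 29*58 + (8 - 4*√130) = 1682 + (8 - 4*√130) = 1690 - 4*√130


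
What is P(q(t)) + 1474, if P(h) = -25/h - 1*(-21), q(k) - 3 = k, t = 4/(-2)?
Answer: 1470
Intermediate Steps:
t = -2 (t = 4*(-½) = -2)
q(k) = 3 + k
P(h) = 21 - 25/h (P(h) = -25/h + 21 = 21 - 25/h)
P(q(t)) + 1474 = (21 - 25/(3 - 2)) + 1474 = (21 - 25/1) + 1474 = (21 - 25*1) + 1474 = (21 - 25) + 1474 = -4 + 1474 = 1470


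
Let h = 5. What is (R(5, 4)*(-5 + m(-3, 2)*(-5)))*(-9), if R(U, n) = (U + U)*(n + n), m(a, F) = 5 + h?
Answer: 39600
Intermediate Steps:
m(a, F) = 10 (m(a, F) = 5 + 5 = 10)
R(U, n) = 4*U*n (R(U, n) = (2*U)*(2*n) = 4*U*n)
(R(5, 4)*(-5 + m(-3, 2)*(-5)))*(-9) = ((4*5*4)*(-5 + 10*(-5)))*(-9) = (80*(-5 - 50))*(-9) = (80*(-55))*(-9) = -4400*(-9) = 39600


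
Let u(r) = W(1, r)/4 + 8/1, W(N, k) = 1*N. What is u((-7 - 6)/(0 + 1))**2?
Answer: 1089/16 ≈ 68.063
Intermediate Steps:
W(N, k) = N
u(r) = 33/4 (u(r) = 1/4 + 8/1 = 1*(1/4) + 8*1 = 1/4 + 8 = 33/4)
u((-7 - 6)/(0 + 1))**2 = (33/4)**2 = 1089/16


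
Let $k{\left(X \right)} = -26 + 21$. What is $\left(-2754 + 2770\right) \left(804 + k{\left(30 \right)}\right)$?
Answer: $12784$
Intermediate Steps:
$k{\left(X \right)} = -5$
$\left(-2754 + 2770\right) \left(804 + k{\left(30 \right)}\right) = \left(-2754 + 2770\right) \left(804 - 5\right) = 16 \cdot 799 = 12784$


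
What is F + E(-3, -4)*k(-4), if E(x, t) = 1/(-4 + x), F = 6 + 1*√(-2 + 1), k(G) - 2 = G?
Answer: 44/7 + I ≈ 6.2857 + 1.0*I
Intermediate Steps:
k(G) = 2 + G
F = 6 + I (F = 6 + 1*√(-1) = 6 + 1*I = 6 + I ≈ 6.0 + 1.0*I)
F + E(-3, -4)*k(-4) = (6 + I) + (2 - 4)/(-4 - 3) = (6 + I) - 2/(-7) = (6 + I) - ⅐*(-2) = (6 + I) + 2/7 = 44/7 + I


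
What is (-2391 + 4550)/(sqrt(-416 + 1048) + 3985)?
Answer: 8603615/15879593 - 4318*sqrt(158)/15879593 ≈ 0.53839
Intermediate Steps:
(-2391 + 4550)/(sqrt(-416 + 1048) + 3985) = 2159/(sqrt(632) + 3985) = 2159/(2*sqrt(158) + 3985) = 2159/(3985 + 2*sqrt(158))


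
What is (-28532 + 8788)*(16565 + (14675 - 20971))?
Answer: -202751136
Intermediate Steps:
(-28532 + 8788)*(16565 + (14675 - 20971)) = -19744*(16565 - 6296) = -19744*10269 = -202751136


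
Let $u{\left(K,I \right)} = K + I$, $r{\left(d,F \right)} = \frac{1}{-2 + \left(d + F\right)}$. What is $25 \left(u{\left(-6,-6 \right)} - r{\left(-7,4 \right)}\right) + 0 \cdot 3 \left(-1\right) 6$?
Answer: $-295$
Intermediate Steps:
$r{\left(d,F \right)} = \frac{1}{-2 + F + d}$ ($r{\left(d,F \right)} = \frac{1}{-2 + \left(F + d\right)} = \frac{1}{-2 + F + d}$)
$u{\left(K,I \right)} = I + K$
$25 \left(u{\left(-6,-6 \right)} - r{\left(-7,4 \right)}\right) + 0 \cdot 3 \left(-1\right) 6 = 25 \left(\left(-6 - 6\right) - \frac{1}{-2 + 4 - 7}\right) + 0 \cdot 3 \left(-1\right) 6 = 25 \left(-12 - \frac{1}{-5}\right) + 0 \left(-1\right) 6 = 25 \left(-12 - - \frac{1}{5}\right) + 0 \cdot 6 = 25 \left(-12 + \frac{1}{5}\right) + 0 = 25 \left(- \frac{59}{5}\right) + 0 = -295 + 0 = -295$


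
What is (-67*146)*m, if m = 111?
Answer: -1085802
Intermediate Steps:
(-67*146)*m = -67*146*111 = -9782*111 = -1085802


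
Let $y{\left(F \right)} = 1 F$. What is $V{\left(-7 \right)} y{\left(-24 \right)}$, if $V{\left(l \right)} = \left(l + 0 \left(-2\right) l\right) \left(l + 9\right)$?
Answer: $336$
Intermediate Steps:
$y{\left(F \right)} = F$
$V{\left(l \right)} = l \left(9 + l\right)$ ($V{\left(l \right)} = \left(l + 0 l\right) \left(9 + l\right) = \left(l + 0\right) \left(9 + l\right) = l \left(9 + l\right)$)
$V{\left(-7 \right)} y{\left(-24 \right)} = - 7 \left(9 - 7\right) \left(-24\right) = \left(-7\right) 2 \left(-24\right) = \left(-14\right) \left(-24\right) = 336$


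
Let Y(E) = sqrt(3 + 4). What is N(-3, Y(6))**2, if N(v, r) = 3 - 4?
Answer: 1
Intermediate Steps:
Y(E) = sqrt(7)
N(v, r) = -1
N(-3, Y(6))**2 = (-1)**2 = 1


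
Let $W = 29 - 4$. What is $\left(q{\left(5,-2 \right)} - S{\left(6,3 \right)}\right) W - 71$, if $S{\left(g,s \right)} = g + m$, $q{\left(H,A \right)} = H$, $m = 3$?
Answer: $-171$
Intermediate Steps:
$S{\left(g,s \right)} = 3 + g$ ($S{\left(g,s \right)} = g + 3 = 3 + g$)
$W = 25$
$\left(q{\left(5,-2 \right)} - S{\left(6,3 \right)}\right) W - 71 = \left(5 - \left(3 + 6\right)\right) 25 - 71 = \left(5 - 9\right) 25 - 71 = \left(-4\right) 25 - 71 = -100 - 71 = -171$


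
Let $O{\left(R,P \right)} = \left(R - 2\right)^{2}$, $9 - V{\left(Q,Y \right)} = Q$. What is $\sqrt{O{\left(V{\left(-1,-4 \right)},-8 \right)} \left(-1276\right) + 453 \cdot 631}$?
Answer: $\sqrt{204179} \approx 451.86$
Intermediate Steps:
$V{\left(Q,Y \right)} = 9 - Q$
$O{\left(R,P \right)} = \left(-2 + R\right)^{2}$
$\sqrt{O{\left(V{\left(-1,-4 \right)},-8 \right)} \left(-1276\right) + 453 \cdot 631} = \sqrt{\left(-2 + \left(9 - -1\right)\right)^{2} \left(-1276\right) + 453 \cdot 631} = \sqrt{\left(-2 + \left(9 + 1\right)\right)^{2} \left(-1276\right) + 285843} = \sqrt{\left(-2 + 10\right)^{2} \left(-1276\right) + 285843} = \sqrt{8^{2} \left(-1276\right) + 285843} = \sqrt{64 \left(-1276\right) + 285843} = \sqrt{-81664 + 285843} = \sqrt{204179}$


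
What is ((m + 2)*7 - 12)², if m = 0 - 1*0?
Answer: 4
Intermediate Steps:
m = 0 (m = 0 + 0 = 0)
((m + 2)*7 - 12)² = ((0 + 2)*7 - 12)² = (2*7 - 12)² = (14 - 12)² = 2² = 4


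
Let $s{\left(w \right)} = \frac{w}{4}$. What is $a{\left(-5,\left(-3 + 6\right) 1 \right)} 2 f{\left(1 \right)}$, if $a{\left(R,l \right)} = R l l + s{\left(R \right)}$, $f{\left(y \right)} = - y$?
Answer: $\frac{185}{2} \approx 92.5$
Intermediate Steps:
$s{\left(w \right)} = \frac{w}{4}$ ($s{\left(w \right)} = w \frac{1}{4} = \frac{w}{4}$)
$a{\left(R,l \right)} = \frac{R}{4} + R l^{2}$ ($a{\left(R,l \right)} = R l l + \frac{R}{4} = R l^{2} + \frac{R}{4} = \frac{R}{4} + R l^{2}$)
$a{\left(-5,\left(-3 + 6\right) 1 \right)} 2 f{\left(1 \right)} = - 5 \left(\frac{1}{4} + \left(\left(-3 + 6\right) 1\right)^{2}\right) 2 \left(\left(-1\right) 1\right) = - 5 \left(\frac{1}{4} + \left(3 \cdot 1\right)^{2}\right) 2 \left(-1\right) = - 5 \left(\frac{1}{4} + 3^{2}\right) 2 \left(-1\right) = - 5 \left(\frac{1}{4} + 9\right) 2 \left(-1\right) = \left(-5\right) \frac{37}{4} \cdot 2 \left(-1\right) = \left(- \frac{185}{4}\right) 2 \left(-1\right) = \left(- \frac{185}{2}\right) \left(-1\right) = \frac{185}{2}$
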